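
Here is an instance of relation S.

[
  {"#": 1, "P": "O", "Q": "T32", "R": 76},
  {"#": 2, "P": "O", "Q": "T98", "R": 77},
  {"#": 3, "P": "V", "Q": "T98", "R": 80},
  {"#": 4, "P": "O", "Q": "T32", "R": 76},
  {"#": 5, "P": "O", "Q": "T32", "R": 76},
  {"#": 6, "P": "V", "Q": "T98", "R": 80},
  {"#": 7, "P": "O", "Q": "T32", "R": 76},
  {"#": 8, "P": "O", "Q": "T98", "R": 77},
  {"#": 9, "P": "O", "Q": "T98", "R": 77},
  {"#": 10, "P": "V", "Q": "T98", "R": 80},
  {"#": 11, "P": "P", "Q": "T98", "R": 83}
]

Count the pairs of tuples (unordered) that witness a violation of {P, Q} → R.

0

(P=O, Q=T32): all 4 rows agree on R — 0 pairs.
(P=O, Q=T98): all 3 rows agree on R — 0 pairs.
(P=V, Q=T98): all 3 rows agree on R — 0 pairs.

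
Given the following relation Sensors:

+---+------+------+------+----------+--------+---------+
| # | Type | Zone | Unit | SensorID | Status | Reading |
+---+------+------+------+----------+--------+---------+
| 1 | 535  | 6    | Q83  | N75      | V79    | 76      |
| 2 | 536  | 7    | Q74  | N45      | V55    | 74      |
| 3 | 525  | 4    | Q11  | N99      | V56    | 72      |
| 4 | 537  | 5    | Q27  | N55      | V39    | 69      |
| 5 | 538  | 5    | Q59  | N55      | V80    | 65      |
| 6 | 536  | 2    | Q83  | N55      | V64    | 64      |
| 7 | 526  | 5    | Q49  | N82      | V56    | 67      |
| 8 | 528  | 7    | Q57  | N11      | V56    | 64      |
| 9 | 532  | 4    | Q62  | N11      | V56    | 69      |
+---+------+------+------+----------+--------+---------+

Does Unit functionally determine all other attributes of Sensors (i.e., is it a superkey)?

Rows 1 and 6 have the same Unit value Unit=Q83 but are distinct tuples, so Unit does not determine every attribute — not a superkey.

No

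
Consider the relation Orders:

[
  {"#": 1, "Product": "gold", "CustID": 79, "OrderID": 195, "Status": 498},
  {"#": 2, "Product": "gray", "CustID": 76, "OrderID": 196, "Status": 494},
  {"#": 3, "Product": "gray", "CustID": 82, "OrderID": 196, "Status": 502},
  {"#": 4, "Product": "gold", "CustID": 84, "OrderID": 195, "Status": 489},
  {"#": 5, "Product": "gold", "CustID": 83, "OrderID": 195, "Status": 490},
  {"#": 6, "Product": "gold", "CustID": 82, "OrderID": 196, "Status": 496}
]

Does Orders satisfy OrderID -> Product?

OrderID=195: rows 1, 4, 5 → Product = gold, gold, gold ✓
OrderID=196: rows 2, 3, 6 → Product takes values {gray, gold} — violation
Two rows agree on OrderID but differ on Product, so OrderID -> Product does not hold.

No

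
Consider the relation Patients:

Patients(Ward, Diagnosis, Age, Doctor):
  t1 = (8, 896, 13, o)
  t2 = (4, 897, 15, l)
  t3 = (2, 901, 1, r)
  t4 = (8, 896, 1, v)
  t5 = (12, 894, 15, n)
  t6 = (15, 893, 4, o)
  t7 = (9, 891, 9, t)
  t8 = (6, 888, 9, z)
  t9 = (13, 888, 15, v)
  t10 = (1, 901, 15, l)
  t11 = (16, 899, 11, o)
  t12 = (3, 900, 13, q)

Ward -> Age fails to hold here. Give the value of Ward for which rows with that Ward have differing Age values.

8

Ward=8: rows 1, 4 → Age takes values {13, 1} — violation
Ward=4: row 2 → Age = 15 ✓
Ward=2: row 3 → Age = 1 ✓
Ward=12: row 5 → Age = 15 ✓
Ward=15: row 6 → Age = 4 ✓
Ward=9: row 7 → Age = 9 ✓
Ward=6: row 8 → Age = 9 ✓
Ward=13: row 9 → Age = 15 ✓
Ward=1: row 10 → Age = 15 ✓
Ward=16: row 11 → Age = 11 ✓
Ward=3: row 12 → Age = 13 ✓
The only Ward value with inconsistent Age is Ward=8.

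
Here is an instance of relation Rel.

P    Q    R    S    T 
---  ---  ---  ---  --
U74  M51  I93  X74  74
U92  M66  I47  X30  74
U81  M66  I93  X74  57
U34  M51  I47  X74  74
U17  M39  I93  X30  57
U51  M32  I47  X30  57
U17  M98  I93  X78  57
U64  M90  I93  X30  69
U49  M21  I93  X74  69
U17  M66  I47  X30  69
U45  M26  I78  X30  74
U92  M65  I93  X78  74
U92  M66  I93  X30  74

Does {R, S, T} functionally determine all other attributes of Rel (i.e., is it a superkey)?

All 13 rows have distinct {R, S, T} values, so {R, S, T} → (all attributes) holds and {R, S, T} is a superkey.

Yes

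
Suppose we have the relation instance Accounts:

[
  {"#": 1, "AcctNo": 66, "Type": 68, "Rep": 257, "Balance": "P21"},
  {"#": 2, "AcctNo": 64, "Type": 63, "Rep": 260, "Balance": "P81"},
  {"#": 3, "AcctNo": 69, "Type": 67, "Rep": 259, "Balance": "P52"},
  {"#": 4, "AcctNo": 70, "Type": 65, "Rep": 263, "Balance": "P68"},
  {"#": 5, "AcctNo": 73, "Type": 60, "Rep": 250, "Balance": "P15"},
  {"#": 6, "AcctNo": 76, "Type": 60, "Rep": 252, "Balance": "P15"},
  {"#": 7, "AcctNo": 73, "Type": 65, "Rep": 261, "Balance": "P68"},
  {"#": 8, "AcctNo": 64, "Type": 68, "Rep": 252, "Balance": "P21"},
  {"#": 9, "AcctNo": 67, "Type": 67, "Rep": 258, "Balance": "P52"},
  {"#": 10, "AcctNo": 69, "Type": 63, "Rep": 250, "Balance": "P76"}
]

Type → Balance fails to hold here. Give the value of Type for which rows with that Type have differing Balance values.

Type=68: rows 1, 8 → Balance = P21, P21 ✓
Type=63: rows 2, 10 → Balance takes values {P81, P76} — violation
Type=67: rows 3, 9 → Balance = P52, P52 ✓
Type=65: rows 4, 7 → Balance = P68, P68 ✓
Type=60: rows 5, 6 → Balance = P15, P15 ✓
The only Type value with inconsistent Balance is Type=63.

63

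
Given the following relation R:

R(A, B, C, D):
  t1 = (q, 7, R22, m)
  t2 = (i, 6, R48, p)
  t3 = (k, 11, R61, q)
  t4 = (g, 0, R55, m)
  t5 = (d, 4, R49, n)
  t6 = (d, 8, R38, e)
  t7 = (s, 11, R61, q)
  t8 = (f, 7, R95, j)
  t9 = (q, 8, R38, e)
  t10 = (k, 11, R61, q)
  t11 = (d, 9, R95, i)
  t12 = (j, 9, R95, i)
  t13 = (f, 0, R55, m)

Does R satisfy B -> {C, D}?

B=7: rows 1, 8 → {C,D} takes values {(R22, m), (R95, j)} — violation
B=6: row 2 → {C,D} = (R48, p) ✓
B=11: rows 3, 7, 10 → {C,D} = (R61, q), (R61, q), (R61, q) ✓
B=0: rows 4, 13 → {C,D} = (R55, m), (R55, m) ✓
B=4: row 5 → {C,D} = (R49, n) ✓
B=8: rows 6, 9 → {C,D} = (R38, e), (R38, e) ✓
B=9: rows 11, 12 → {C,D} = (R95, i), (R95, i) ✓
Two rows agree on B but differ on {C, D}, so B -> {C, D} does not hold.

No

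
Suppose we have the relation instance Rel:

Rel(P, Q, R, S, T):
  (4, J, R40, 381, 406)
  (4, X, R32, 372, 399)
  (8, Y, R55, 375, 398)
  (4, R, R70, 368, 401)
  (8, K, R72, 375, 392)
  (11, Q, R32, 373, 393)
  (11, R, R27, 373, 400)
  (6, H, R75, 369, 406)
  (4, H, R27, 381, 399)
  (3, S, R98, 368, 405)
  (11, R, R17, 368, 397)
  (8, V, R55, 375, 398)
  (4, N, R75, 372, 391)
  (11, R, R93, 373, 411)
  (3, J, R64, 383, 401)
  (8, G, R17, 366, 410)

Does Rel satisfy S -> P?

No

S=381: 2 rows → P = 4, 4 ✓
S=372: 2 rows → P = 4, 4 ✓
S=375: 3 rows → P = 8, 8, 8 ✓
S=368: 3 rows → P takes values {4, 3, 11} — violation
S=373: 3 rows → P = 11, 11, 11 ✓
S=369: 1 row → P = 6 ✓
S=383: 1 row → P = 3 ✓
S=366: 1 row → P = 8 ✓
Two rows agree on S but differ on P, so S -> P does not hold.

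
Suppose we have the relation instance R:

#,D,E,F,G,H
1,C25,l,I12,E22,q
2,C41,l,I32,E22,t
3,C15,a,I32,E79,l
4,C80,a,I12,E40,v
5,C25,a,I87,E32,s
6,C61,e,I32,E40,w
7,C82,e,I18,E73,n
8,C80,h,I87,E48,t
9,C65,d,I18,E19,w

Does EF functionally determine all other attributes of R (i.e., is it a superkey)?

Yes

All 9 rows have distinct EF values, so EF → (all attributes) holds and EF is a superkey.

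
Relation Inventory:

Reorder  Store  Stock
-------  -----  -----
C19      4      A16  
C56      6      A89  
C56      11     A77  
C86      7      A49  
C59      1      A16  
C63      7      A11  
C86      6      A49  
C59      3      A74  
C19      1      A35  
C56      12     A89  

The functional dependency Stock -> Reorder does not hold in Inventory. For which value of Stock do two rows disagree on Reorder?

Stock=A16: 2 rows → Reorder takes values {C19, C59} — violation
Stock=A89: 2 rows → Reorder = C56, C56 ✓
Stock=A77: 1 row → Reorder = C56 ✓
Stock=A49: 2 rows → Reorder = C86, C86 ✓
Stock=A11: 1 row → Reorder = C63 ✓
Stock=A74: 1 row → Reorder = C59 ✓
Stock=A35: 1 row → Reorder = C19 ✓
The only Stock value with inconsistent Reorder is Stock=A16.

A16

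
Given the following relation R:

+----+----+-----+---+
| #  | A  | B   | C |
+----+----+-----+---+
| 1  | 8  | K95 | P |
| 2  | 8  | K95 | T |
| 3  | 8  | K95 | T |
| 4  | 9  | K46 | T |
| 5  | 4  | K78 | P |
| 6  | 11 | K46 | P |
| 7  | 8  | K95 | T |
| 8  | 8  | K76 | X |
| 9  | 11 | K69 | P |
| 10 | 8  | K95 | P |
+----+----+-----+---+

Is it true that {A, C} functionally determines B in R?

No

(A=8, C=P): rows 1, 10 → B = K95, K95 ✓
(A=8, C=T): rows 2, 3, 7 → B = K95, K95, K95 ✓
(A=9, C=T): row 4 → B = K46 ✓
(A=4, C=P): row 5 → B = K78 ✓
(A=11, C=P): rows 6, 9 → B takes values {K46, K69} — violation
(A=8, C=X): row 8 → B = K76 ✓
Two rows agree on {A, C} but differ on B, so {A, C} → B does not hold.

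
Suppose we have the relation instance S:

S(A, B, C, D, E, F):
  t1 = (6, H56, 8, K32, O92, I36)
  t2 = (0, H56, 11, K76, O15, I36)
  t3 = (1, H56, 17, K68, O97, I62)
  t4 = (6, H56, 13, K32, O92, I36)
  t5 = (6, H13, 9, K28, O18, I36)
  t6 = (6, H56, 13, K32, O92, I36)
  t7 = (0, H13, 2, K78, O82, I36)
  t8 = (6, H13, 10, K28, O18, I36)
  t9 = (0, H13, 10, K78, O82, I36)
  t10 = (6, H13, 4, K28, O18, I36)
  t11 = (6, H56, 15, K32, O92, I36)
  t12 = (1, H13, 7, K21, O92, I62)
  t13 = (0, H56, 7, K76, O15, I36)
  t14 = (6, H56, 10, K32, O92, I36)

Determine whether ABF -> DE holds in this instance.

Yes

(A=6, B=H56, F=I36): rows 1, 4, 6, 11, 14 → {D,E} = (K32, O92), (K32, O92), (K32, O92), (K32, O92), (K32, O92) ✓
(A=0, B=H56, F=I36): rows 2, 13 → {D,E} = (K76, O15), (K76, O15) ✓
(A=1, B=H56, F=I62): row 3 → {D,E} = (K68, O97) ✓
(A=6, B=H13, F=I36): rows 5, 8, 10 → {D,E} = (K28, O18), (K28, O18), (K28, O18) ✓
(A=0, B=H13, F=I36): rows 7, 9 → {D,E} = (K78, O82), (K78, O82) ✓
(A=1, B=H13, F=I62): row 12 → {D,E} = (K21, O92) ✓
Every ABF value is associated with a single DE value, so ABF -> DE holds.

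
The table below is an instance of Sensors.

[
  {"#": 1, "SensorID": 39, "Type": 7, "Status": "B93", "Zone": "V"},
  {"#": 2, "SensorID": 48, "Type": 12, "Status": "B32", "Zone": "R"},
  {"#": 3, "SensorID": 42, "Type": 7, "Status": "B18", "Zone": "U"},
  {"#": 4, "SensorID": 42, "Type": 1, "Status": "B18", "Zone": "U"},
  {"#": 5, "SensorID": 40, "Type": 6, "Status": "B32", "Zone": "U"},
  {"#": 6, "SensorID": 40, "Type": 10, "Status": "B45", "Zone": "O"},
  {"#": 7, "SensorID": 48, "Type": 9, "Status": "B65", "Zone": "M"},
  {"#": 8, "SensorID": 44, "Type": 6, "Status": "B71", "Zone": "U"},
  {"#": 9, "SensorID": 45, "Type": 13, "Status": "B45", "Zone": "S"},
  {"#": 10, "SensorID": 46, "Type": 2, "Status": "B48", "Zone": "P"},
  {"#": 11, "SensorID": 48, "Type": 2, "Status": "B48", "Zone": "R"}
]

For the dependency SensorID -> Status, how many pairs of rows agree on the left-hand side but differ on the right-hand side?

SensorID=48: violating pairs (2,7), (2,11), (7,11) — 3 pairs.
SensorID=42: all 2 rows agree on Status — 0 pairs.
SensorID=40: violating pairs (5,6) — 1 pair.

4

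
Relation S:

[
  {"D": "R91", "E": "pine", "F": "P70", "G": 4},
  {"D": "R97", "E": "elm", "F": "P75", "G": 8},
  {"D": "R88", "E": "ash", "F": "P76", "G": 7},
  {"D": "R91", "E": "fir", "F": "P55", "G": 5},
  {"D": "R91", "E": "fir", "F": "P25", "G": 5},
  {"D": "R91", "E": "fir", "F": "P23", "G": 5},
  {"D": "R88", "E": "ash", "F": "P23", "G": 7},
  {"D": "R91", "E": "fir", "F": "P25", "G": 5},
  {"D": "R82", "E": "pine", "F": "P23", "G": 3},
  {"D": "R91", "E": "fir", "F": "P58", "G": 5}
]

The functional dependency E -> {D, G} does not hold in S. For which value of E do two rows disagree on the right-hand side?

E=pine: 2 rows → {D,G} takes values {(R91, 4), (R82, 3)} — violation
E=elm: 1 row → {D,G} = (R97, 8) ✓
E=ash: 2 rows → {D,G} = (R88, 7), (R88, 7) ✓
E=fir: 5 rows → {D,G} = (R91, 5), (R91, 5), (R91, 5), (R91, 5), (R91, 5) ✓
The only E value with inconsistent RHS is E=pine.

pine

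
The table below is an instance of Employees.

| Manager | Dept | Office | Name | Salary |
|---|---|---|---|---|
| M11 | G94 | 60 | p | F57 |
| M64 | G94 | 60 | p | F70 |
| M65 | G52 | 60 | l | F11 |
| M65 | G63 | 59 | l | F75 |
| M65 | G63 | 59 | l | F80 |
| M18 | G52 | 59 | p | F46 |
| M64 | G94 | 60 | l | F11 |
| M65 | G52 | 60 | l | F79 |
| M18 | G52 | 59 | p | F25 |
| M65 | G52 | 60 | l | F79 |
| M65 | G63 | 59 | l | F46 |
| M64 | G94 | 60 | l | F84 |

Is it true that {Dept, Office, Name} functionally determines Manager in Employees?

(Dept=G94, Office=60, Name=p): 2 rows → Manager takes values {M11, M64} — violation
(Dept=G52, Office=60, Name=l): 3 rows → Manager = M65, M65, M65 ✓
(Dept=G63, Office=59, Name=l): 3 rows → Manager = M65, M65, M65 ✓
(Dept=G52, Office=59, Name=p): 2 rows → Manager = M18, M18 ✓
(Dept=G94, Office=60, Name=l): 2 rows → Manager = M64, M64 ✓
Two rows agree on {Dept, Office, Name} but differ on Manager, so {Dept, Office, Name} → Manager does not hold.

No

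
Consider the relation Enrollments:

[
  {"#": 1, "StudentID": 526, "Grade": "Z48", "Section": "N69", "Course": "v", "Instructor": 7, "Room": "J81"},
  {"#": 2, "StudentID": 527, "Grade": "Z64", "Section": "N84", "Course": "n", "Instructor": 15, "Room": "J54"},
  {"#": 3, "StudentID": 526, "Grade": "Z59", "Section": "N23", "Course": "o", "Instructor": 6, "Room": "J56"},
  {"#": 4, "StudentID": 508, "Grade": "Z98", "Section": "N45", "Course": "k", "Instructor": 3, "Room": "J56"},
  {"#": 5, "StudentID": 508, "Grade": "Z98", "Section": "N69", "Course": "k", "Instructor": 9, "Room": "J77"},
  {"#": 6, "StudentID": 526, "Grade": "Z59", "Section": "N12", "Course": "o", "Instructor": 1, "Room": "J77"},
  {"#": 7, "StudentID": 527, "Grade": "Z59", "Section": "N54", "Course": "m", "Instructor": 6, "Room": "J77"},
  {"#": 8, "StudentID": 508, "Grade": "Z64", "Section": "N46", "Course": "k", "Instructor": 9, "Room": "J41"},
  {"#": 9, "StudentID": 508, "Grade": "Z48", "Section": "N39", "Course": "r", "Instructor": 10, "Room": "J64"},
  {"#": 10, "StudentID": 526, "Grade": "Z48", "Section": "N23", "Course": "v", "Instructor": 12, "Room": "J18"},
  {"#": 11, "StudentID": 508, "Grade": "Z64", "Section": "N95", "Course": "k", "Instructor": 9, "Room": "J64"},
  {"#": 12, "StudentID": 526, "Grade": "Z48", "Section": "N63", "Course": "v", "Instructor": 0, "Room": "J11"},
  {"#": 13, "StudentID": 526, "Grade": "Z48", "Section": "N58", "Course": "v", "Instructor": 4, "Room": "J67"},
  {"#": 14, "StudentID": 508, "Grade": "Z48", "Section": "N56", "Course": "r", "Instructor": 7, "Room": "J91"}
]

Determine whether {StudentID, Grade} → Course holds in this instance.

Yes

(StudentID=526, Grade=Z48): rows 1, 10, 12, 13 → Course = v, v, v, v ✓
(StudentID=527, Grade=Z64): row 2 → Course = n ✓
(StudentID=526, Grade=Z59): rows 3, 6 → Course = o, o ✓
(StudentID=508, Grade=Z98): rows 4, 5 → Course = k, k ✓
(StudentID=527, Grade=Z59): row 7 → Course = m ✓
(StudentID=508, Grade=Z64): rows 8, 11 → Course = k, k ✓
(StudentID=508, Grade=Z48): rows 9, 14 → Course = r, r ✓
Every {StudentID, Grade} value is associated with a single Course value, so {StudentID, Grade} → Course holds.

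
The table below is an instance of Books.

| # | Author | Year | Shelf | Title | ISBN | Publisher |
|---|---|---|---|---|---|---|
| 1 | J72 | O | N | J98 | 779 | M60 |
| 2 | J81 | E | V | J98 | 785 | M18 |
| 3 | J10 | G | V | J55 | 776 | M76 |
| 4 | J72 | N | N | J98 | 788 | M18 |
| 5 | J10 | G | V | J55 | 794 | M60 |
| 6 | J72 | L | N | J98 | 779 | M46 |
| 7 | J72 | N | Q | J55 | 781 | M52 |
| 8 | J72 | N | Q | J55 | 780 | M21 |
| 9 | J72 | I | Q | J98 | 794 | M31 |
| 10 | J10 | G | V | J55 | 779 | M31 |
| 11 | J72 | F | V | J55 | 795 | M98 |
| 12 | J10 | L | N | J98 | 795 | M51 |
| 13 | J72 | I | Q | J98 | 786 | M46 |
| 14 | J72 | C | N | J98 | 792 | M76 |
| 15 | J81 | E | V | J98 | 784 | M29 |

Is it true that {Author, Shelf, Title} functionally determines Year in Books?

(Author=J72, Shelf=N, Title=J98): rows 1, 4, 6, 14 → Year takes values {O, N, L, C} — violation
(Author=J81, Shelf=V, Title=J98): rows 2, 15 → Year = E, E ✓
(Author=J10, Shelf=V, Title=J55): rows 3, 5, 10 → Year = G, G, G ✓
(Author=J72, Shelf=Q, Title=J55): rows 7, 8 → Year = N, N ✓
(Author=J72, Shelf=Q, Title=J98): rows 9, 13 → Year = I, I ✓
(Author=J72, Shelf=V, Title=J55): row 11 → Year = F ✓
(Author=J10, Shelf=N, Title=J98): row 12 → Year = L ✓
Two rows agree on {Author, Shelf, Title} but differ on Year, so {Author, Shelf, Title} -> Year does not hold.

No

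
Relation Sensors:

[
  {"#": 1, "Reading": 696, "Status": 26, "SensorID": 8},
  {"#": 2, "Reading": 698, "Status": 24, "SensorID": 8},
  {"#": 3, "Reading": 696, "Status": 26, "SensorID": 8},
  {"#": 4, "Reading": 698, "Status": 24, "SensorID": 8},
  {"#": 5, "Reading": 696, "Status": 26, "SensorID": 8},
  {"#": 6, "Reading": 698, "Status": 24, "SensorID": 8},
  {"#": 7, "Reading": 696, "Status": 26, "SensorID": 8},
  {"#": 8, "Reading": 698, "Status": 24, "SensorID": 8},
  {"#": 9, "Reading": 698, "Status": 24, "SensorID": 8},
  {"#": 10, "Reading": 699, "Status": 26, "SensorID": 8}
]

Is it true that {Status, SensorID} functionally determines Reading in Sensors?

No

(Status=26, SensorID=8): rows 1, 3, 5, 7, 10 → Reading takes values {696, 699} — violation
(Status=24, SensorID=8): rows 2, 4, 6, 8, 9 → Reading = 698, 698, 698, 698, 698 ✓
Two rows agree on {Status, SensorID} but differ on Reading, so {Status, SensorID} → Reading does not hold.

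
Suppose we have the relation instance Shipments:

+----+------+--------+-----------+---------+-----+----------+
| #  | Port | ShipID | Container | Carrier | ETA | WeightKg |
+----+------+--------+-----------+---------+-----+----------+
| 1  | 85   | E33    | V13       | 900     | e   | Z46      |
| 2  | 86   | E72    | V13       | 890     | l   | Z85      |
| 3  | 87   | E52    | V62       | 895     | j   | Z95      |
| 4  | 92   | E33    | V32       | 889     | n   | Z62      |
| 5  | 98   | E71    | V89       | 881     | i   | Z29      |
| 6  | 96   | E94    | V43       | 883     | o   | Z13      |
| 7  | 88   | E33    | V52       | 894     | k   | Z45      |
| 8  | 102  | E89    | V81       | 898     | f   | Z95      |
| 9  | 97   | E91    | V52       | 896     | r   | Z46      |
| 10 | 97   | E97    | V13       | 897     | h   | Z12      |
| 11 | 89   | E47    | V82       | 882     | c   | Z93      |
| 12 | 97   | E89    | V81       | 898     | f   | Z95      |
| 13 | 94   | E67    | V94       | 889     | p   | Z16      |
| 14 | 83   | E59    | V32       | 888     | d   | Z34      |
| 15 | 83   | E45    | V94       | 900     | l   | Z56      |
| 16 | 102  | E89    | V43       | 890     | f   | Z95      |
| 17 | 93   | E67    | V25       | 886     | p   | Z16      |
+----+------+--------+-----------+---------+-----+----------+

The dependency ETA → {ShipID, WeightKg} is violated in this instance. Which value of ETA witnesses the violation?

l

ETA=e: row 1 → {ShipID,WeightKg} = (E33, Z46) ✓
ETA=l: rows 2, 15 → {ShipID,WeightKg} takes values {(E72, Z85), (E45, Z56)} — violation
ETA=j: row 3 → {ShipID,WeightKg} = (E52, Z95) ✓
ETA=n: row 4 → {ShipID,WeightKg} = (E33, Z62) ✓
ETA=i: row 5 → {ShipID,WeightKg} = (E71, Z29) ✓
ETA=o: row 6 → {ShipID,WeightKg} = (E94, Z13) ✓
ETA=k: row 7 → {ShipID,WeightKg} = (E33, Z45) ✓
ETA=f: rows 8, 12, 16 → {ShipID,WeightKg} = (E89, Z95), (E89, Z95), (E89, Z95) ✓
ETA=r: row 9 → {ShipID,WeightKg} = (E91, Z46) ✓
ETA=h: row 10 → {ShipID,WeightKg} = (E97, Z12) ✓
ETA=c: row 11 → {ShipID,WeightKg} = (E47, Z93) ✓
ETA=p: rows 13, 17 → {ShipID,WeightKg} = (E67, Z16), (E67, Z16) ✓
ETA=d: row 14 → {ShipID,WeightKg} = (E59, Z34) ✓
The only ETA value with inconsistent RHS is ETA=l.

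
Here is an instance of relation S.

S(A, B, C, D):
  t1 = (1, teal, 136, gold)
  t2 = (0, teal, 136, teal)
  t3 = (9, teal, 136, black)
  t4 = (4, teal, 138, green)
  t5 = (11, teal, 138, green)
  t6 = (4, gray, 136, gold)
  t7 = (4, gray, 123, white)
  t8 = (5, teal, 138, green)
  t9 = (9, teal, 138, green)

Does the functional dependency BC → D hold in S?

(B=teal, C=136): rows 1, 2, 3 → D takes values {gold, teal, black} — violation
(B=teal, C=138): rows 4, 5, 8, 9 → D = green, green, green, green ✓
(B=gray, C=136): row 6 → D = gold ✓
(B=gray, C=123): row 7 → D = white ✓
Two rows agree on BC but differ on D, so BC → D does not hold.

No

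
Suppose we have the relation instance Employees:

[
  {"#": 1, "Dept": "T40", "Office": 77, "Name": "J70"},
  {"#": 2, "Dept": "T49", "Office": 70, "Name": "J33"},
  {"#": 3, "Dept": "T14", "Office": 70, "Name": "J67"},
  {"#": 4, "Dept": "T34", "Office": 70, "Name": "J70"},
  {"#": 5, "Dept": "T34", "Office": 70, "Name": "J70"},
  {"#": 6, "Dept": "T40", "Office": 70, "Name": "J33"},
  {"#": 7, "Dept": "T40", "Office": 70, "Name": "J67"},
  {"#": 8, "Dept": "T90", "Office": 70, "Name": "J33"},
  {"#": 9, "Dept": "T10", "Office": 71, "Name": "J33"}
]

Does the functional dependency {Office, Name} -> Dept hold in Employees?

(Office=77, Name=J70): row 1 → Dept = T40 ✓
(Office=70, Name=J33): rows 2, 6, 8 → Dept takes values {T49, T40, T90} — violation
(Office=70, Name=J67): rows 3, 7 → Dept takes values {T14, T40} — violation
(Office=70, Name=J70): rows 4, 5 → Dept = T34, T34 ✓
(Office=71, Name=J33): row 9 → Dept = T10 ✓
Two rows agree on {Office, Name} but differ on Dept, so {Office, Name} -> Dept does not hold.

No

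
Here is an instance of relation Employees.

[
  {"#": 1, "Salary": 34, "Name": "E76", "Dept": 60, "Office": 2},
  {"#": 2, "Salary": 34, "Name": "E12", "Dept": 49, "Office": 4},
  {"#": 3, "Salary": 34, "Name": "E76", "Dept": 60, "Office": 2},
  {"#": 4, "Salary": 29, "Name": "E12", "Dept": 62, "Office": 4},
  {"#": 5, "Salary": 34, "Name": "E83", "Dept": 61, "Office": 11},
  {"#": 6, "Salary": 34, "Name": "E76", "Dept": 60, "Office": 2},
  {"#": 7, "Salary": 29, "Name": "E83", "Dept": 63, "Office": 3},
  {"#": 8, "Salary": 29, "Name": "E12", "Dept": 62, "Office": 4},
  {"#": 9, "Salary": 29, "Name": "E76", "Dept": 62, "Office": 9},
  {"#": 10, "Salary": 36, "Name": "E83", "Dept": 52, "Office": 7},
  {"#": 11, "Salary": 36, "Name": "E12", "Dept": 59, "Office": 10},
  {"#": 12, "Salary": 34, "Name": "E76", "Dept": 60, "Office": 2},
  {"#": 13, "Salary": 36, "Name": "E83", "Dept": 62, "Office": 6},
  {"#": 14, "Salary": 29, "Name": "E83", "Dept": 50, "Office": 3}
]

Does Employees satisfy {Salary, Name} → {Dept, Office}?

No

(Salary=34, Name=E76): rows 1, 3, 6, 12 → {Dept,Office} = (60, 2), (60, 2), (60, 2), (60, 2) ✓
(Salary=34, Name=E12): row 2 → {Dept,Office} = (49, 4) ✓
(Salary=29, Name=E12): rows 4, 8 → {Dept,Office} = (62, 4), (62, 4) ✓
(Salary=34, Name=E83): row 5 → {Dept,Office} = (61, 11) ✓
(Salary=29, Name=E83): rows 7, 14 → {Dept,Office} takes values {(63, 3), (50, 3)} — violation
(Salary=29, Name=E76): row 9 → {Dept,Office} = (62, 9) ✓
(Salary=36, Name=E83): rows 10, 13 → {Dept,Office} takes values {(52, 7), (62, 6)} — violation
(Salary=36, Name=E12): row 11 → {Dept,Office} = (59, 10) ✓
Two rows agree on {Salary, Name} but differ on {Dept, Office}, so {Salary, Name} → {Dept, Office} does not hold.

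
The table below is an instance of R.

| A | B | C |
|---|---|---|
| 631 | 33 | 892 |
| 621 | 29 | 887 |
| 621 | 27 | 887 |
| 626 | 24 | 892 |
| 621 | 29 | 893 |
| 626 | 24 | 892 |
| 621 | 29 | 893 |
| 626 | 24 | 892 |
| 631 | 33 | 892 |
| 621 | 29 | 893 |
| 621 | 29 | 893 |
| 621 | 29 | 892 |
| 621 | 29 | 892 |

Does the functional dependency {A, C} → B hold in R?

No

(A=631, C=892): 2 rows → B = 33, 33 ✓
(A=621, C=887): 2 rows → B takes values {29, 27} — violation
(A=626, C=892): 3 rows → B = 24, 24, 24 ✓
(A=621, C=893): 4 rows → B = 29, 29, 29, 29 ✓
(A=621, C=892): 2 rows → B = 29, 29 ✓
Two rows agree on {A, C} but differ on B, so {A, C} → B does not hold.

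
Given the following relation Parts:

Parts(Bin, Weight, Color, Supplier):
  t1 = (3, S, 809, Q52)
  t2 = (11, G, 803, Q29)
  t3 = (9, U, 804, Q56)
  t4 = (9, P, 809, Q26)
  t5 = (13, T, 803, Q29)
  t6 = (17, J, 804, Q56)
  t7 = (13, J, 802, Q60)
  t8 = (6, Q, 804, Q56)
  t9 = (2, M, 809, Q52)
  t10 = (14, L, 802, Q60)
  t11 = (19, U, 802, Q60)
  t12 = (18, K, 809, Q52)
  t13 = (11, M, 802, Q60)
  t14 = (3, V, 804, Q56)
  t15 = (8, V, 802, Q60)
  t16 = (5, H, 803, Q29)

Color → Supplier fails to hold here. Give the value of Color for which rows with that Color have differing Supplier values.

809

Color=809: rows 1, 4, 9, 12 → Supplier takes values {Q52, Q26} — violation
Color=803: rows 2, 5, 16 → Supplier = Q29, Q29, Q29 ✓
Color=804: rows 3, 6, 8, 14 → Supplier = Q56, Q56, Q56, Q56 ✓
Color=802: rows 7, 10, 11, 13, 15 → Supplier = Q60, Q60, Q60, Q60, Q60 ✓
The only Color value with inconsistent Supplier is Color=809.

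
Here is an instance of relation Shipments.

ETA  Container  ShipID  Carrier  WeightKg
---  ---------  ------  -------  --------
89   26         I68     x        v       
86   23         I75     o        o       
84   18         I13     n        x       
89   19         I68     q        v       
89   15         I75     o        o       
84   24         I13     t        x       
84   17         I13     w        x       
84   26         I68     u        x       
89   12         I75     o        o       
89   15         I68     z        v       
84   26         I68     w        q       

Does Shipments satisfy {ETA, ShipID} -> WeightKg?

(ETA=89, ShipID=I68): 3 rows → WeightKg = v, v, v ✓
(ETA=86, ShipID=I75): 1 row → WeightKg = o ✓
(ETA=84, ShipID=I13): 3 rows → WeightKg = x, x, x ✓
(ETA=89, ShipID=I75): 2 rows → WeightKg = o, o ✓
(ETA=84, ShipID=I68): 2 rows → WeightKg takes values {x, q} — violation
Two rows agree on {ETA, ShipID} but differ on WeightKg, so {ETA, ShipID} -> WeightKg does not hold.

No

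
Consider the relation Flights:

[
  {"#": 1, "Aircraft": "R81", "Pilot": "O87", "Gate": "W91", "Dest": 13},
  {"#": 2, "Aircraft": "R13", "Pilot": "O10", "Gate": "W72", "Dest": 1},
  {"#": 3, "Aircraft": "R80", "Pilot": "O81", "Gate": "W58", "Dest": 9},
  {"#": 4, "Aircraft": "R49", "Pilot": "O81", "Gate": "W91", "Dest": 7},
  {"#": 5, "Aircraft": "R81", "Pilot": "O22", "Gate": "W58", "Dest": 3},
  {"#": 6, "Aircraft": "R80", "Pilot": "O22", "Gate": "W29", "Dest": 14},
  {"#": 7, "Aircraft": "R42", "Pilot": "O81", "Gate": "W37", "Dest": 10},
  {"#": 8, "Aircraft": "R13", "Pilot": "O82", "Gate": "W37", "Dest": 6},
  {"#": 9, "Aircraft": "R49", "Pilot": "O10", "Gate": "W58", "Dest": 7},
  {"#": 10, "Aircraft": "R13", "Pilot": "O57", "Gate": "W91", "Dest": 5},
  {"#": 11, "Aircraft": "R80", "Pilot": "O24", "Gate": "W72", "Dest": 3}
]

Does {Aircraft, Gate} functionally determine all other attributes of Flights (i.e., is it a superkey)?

All 11 rows have distinct {Aircraft, Gate} values, so {Aircraft, Gate} → (all attributes) holds and {Aircraft, Gate} is a superkey.

Yes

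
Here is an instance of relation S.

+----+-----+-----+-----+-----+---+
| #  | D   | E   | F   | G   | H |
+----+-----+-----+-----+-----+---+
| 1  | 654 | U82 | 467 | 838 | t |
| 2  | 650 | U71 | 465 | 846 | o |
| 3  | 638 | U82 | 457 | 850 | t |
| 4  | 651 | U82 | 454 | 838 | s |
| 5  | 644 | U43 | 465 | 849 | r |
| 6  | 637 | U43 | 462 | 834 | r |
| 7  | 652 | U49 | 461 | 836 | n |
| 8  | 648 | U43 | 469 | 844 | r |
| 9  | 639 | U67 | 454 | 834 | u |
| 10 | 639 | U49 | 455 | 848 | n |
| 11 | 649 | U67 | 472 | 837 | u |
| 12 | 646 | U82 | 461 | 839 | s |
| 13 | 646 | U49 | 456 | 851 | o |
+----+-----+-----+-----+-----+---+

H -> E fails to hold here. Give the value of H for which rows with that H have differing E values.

H=t: rows 1, 3 → E = U82, U82 ✓
H=o: rows 2, 13 → E takes values {U71, U49} — violation
H=s: rows 4, 12 → E = U82, U82 ✓
H=r: rows 5, 6, 8 → E = U43, U43, U43 ✓
H=n: rows 7, 10 → E = U49, U49 ✓
H=u: rows 9, 11 → E = U67, U67 ✓
The only H value with inconsistent E is H=o.

o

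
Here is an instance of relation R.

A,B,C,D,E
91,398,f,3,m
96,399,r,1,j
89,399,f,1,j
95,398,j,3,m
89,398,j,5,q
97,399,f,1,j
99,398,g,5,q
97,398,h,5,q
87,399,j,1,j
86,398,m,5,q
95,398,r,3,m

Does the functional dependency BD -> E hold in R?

Yes

(B=398, D=3): 3 rows → E = m, m, m ✓
(B=399, D=1): 4 rows → E = j, j, j, j ✓
(B=398, D=5): 4 rows → E = q, q, q, q ✓
Every BD value is associated with a single E value, so BD -> E holds.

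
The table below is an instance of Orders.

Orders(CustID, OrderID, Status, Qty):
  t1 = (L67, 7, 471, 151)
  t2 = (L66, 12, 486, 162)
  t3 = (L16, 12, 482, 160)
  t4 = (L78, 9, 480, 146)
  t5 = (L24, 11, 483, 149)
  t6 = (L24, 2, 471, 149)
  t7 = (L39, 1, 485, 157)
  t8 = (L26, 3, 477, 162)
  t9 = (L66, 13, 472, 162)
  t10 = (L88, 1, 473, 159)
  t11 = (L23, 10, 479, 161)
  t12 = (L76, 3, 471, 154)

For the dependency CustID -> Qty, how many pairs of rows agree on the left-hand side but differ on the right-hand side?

CustID=L66: all 2 rows agree on Qty — 0 pairs.
CustID=L24: all 2 rows agree on Qty — 0 pairs.

0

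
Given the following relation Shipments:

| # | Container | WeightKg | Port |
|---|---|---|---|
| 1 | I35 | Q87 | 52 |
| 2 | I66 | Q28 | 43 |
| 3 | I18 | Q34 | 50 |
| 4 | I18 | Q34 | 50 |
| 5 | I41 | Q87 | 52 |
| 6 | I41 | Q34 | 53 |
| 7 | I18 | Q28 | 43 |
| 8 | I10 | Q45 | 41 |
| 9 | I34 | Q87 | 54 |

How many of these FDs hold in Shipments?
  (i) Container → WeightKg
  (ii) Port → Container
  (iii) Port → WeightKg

(i) Container → WeightKg: Container=I18: rows 3, 4, 7 → WeightKg takes values {Q34, Q28} — violation; Container=I41: rows 5, 6 → WeightKg takes values {Q87, Q34} — violation — fails.
(ii) Port → Container: Port=52: rows 1, 5 → Container takes values {I35, I41} — violation; Port=43: rows 2, 7 → Container takes values {I66, I18} — violation — fails.
(iii) Port → WeightKg: every LHS value maps to a single RHS value — holds.
1 of the 3 dependencies holds.

1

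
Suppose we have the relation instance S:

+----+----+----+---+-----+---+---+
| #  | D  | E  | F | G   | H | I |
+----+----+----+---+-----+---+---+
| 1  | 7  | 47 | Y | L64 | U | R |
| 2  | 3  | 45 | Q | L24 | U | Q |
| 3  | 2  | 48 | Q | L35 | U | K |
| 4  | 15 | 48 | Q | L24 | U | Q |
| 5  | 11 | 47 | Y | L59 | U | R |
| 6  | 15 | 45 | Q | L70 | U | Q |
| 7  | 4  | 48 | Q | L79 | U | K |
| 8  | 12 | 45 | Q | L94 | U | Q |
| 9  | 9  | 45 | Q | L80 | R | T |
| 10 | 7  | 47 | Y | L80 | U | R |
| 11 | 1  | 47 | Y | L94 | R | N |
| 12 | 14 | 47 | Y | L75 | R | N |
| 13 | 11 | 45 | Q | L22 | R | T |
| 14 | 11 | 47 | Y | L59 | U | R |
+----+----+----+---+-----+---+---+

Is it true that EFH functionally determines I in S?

(E=47, F=Y, H=U): rows 1, 5, 10, 14 → I = R, R, R, R ✓
(E=45, F=Q, H=U): rows 2, 6, 8 → I = Q, Q, Q ✓
(E=48, F=Q, H=U): rows 3, 4, 7 → I takes values {K, Q} — violation
(E=45, F=Q, H=R): rows 9, 13 → I = T, T ✓
(E=47, F=Y, H=R): rows 11, 12 → I = N, N ✓
Two rows agree on EFH but differ on I, so EFH -> I does not hold.

No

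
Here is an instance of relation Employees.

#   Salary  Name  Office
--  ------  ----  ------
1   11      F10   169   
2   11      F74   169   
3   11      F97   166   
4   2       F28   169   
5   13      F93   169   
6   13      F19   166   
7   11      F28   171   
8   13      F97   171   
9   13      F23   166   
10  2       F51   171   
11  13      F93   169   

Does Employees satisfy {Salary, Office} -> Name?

No

(Salary=11, Office=169): rows 1, 2 → Name takes values {F10, F74} — violation
(Salary=11, Office=166): row 3 → Name = F97 ✓
(Salary=2, Office=169): row 4 → Name = F28 ✓
(Salary=13, Office=169): rows 5, 11 → Name = F93, F93 ✓
(Salary=13, Office=166): rows 6, 9 → Name takes values {F19, F23} — violation
(Salary=11, Office=171): row 7 → Name = F28 ✓
(Salary=13, Office=171): row 8 → Name = F97 ✓
(Salary=2, Office=171): row 10 → Name = F51 ✓
Two rows agree on {Salary, Office} but differ on Name, so {Salary, Office} -> Name does not hold.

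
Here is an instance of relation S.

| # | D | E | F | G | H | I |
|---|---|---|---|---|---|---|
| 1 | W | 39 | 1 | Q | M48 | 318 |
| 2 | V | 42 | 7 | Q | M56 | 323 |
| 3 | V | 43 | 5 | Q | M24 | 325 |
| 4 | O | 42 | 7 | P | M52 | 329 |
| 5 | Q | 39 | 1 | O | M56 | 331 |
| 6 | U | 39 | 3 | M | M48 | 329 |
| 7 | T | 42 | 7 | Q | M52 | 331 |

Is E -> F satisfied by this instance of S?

E=39: rows 1, 5, 6 → F takes values {1, 3} — violation
E=42: rows 2, 4, 7 → F = 7, 7, 7 ✓
E=43: row 3 → F = 5 ✓
Two rows agree on E but differ on F, so E -> F does not hold.

No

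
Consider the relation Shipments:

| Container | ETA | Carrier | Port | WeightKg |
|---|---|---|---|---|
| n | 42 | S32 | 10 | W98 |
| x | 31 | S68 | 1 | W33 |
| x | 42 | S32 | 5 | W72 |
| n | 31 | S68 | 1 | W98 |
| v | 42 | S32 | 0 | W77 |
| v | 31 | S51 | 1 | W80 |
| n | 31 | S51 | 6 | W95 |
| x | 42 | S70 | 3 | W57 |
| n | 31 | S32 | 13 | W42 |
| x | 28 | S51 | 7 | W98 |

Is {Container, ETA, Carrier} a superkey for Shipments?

Yes

All 10 rows have distinct {Container, ETA, Carrier} values, so {Container, ETA, Carrier} → (all attributes) holds and {Container, ETA, Carrier} is a superkey.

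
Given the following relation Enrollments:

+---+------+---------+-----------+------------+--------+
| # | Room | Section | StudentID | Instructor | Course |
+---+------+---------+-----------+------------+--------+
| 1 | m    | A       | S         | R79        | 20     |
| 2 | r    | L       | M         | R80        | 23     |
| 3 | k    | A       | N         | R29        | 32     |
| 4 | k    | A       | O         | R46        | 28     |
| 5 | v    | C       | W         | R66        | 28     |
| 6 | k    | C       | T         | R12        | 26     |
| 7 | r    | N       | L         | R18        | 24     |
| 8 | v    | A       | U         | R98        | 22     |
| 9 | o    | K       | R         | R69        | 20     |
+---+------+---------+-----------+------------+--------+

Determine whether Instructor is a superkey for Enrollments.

All 9 rows have distinct Instructor values, so Instructor → (all attributes) holds and Instructor is a superkey.

Yes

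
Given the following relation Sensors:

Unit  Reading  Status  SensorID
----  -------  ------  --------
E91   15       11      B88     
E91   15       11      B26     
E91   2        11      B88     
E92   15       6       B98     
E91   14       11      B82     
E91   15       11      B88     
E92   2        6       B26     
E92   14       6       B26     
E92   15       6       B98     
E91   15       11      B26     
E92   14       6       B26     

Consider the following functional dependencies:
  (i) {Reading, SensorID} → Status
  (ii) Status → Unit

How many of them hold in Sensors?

2

(i) {Reading, SensorID} → Status: every LHS value maps to a single RHS value — holds.
(ii) Status → Unit: every LHS value maps to a single RHS value — holds.
2 of the 2 dependencies hold.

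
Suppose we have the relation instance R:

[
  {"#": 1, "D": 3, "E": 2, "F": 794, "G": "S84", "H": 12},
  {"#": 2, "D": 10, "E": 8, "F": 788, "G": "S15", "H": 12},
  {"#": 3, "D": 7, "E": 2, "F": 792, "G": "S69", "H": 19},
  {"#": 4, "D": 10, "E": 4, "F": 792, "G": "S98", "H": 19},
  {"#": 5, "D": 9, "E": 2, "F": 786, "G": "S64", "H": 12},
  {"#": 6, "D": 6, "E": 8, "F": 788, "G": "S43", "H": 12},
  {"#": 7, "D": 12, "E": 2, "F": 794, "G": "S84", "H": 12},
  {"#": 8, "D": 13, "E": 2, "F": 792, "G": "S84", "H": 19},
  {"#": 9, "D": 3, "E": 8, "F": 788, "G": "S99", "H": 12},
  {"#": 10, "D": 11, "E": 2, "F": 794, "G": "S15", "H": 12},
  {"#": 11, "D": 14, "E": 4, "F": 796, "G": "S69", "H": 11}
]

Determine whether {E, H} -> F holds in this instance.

No

(E=2, H=12): rows 1, 5, 7, 10 → F takes values {794, 786} — violation
(E=8, H=12): rows 2, 6, 9 → F = 788, 788, 788 ✓
(E=2, H=19): rows 3, 8 → F = 792, 792 ✓
(E=4, H=19): row 4 → F = 792 ✓
(E=4, H=11): row 11 → F = 796 ✓
Two rows agree on {E, H} but differ on F, so {E, H} -> F does not hold.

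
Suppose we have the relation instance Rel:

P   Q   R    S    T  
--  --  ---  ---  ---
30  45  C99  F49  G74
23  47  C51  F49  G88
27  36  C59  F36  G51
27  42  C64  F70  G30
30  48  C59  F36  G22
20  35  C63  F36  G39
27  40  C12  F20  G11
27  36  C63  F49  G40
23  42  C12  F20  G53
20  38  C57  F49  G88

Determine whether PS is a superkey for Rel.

All 10 rows have distinct PS values, so PS → (all attributes) holds and PS is a superkey.

Yes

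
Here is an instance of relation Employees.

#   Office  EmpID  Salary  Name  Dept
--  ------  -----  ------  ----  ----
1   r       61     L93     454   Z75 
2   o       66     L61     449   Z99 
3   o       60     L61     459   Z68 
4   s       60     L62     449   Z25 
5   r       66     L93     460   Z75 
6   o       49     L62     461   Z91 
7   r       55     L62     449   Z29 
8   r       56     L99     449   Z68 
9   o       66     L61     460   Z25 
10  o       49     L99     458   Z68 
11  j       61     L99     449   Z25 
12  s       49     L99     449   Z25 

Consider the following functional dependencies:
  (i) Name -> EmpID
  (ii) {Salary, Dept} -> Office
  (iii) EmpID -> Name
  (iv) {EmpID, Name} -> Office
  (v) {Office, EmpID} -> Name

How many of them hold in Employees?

(i) Name -> EmpID: Name=449: rows 2, 4, 7, 8, 11, 12 → EmpID takes values {66, 60, 55, 56, 61, 49} — violation — fails.
(ii) {Salary, Dept} -> Office: (Salary=L99, Dept=Z68): rows 8, 10 → Office takes values {r, o} — violation; (Salary=L99, Dept=Z25): rows 11, 12 → Office takes values {j, s} — violation — fails.
(iii) EmpID -> Name: EmpID=61: rows 1, 11 → Name takes values {454, 449} — violation; EmpID=66: rows 2, 5, 9 → Name takes values {449, 460} — violation; EmpID=60: rows 3, 4 → Name takes values {459, 449} — violation; EmpID=49: rows 6, 10, 12 → Name takes values {461, 458, 449} — violation — fails.
(iv) {EmpID, Name} -> Office: (EmpID=66, Name=460): rows 5, 9 → Office takes values {r, o} — violation — fails.
(v) {Office, EmpID} -> Name: (Office=o, EmpID=66): rows 2, 9 → Name takes values {449, 460} — violation; (Office=o, EmpID=49): rows 6, 10 → Name takes values {461, 458} — violation — fails.
None of the 5 dependencies hold.

0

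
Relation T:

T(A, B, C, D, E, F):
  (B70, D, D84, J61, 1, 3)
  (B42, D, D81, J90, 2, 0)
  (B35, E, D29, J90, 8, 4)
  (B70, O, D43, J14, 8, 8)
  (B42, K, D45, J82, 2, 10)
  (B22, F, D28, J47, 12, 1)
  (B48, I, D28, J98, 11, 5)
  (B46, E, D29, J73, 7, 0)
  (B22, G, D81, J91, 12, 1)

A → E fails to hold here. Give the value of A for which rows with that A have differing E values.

B70

A=B70: 2 rows → E takes values {1, 8} — violation
A=B42: 2 rows → E = 2, 2 ✓
A=B35: 1 row → E = 8 ✓
A=B22: 2 rows → E = 12, 12 ✓
A=B48: 1 row → E = 11 ✓
A=B46: 1 row → E = 7 ✓
The only A value with inconsistent E is A=B70.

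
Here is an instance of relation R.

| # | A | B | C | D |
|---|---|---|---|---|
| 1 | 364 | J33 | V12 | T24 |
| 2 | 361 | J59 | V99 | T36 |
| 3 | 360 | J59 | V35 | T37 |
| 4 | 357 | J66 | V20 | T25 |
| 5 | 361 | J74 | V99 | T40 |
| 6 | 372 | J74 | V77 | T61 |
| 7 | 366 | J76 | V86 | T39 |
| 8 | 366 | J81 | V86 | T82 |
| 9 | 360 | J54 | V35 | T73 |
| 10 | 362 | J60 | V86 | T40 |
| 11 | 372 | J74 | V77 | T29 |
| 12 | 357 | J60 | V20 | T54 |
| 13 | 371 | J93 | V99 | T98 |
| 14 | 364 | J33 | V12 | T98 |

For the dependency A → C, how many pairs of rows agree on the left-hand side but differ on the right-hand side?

A=364: all 2 rows agree on C — 0 pairs.
A=361: all 2 rows agree on C — 0 pairs.
A=360: all 2 rows agree on C — 0 pairs.
A=357: all 2 rows agree on C — 0 pairs.
A=372: all 2 rows agree on C — 0 pairs.
A=366: all 2 rows agree on C — 0 pairs.

0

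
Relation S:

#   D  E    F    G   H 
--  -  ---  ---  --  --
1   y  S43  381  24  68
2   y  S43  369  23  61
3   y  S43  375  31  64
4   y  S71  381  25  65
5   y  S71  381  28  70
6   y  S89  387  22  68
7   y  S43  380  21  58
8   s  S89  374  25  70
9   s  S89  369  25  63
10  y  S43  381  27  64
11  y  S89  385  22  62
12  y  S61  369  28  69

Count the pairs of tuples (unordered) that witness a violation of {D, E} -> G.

11

(D=y, E=S43): violating pairs (1,2), (1,3), (1,7), (1,10), (2,3), (2,7), (2,10), (3,7), (3,10), (7,10) — 10 pairs.
(D=y, E=S71): violating pairs (4,5) — 1 pair.
(D=y, E=S89): all 2 rows agree on G — 0 pairs.
(D=s, E=S89): all 2 rows agree on G — 0 pairs.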